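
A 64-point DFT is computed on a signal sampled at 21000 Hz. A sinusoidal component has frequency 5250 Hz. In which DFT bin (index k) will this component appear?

DFT frequency resolution = f_s/N = 21000/64 = 2625/8 Hz
Bin index k = f_signal / resolution = 5250 / 2625/8 = 16
The signal frequency 5250 Hz falls in DFT bin k = 16.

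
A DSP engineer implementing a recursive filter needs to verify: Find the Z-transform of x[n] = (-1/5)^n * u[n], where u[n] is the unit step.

The Z-transform of a^n * u[n] is z/(z-a) for |z| > |a|.
Here a = -1/5, so X(z) = z/(z - (-1/5)) = 5z/(5z + 1)
ROC: |z| > 1/5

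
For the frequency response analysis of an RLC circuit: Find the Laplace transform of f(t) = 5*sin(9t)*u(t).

Standard pair: sin(wt)*u(t) <-> w/(s^2+w^2)
With w = 9: L{5*sin(9t)*u(t)} = 45/(s^2+81)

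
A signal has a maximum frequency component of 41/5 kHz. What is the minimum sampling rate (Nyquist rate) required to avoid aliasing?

By the Nyquist-Shannon sampling theorem,
the minimum sampling rate (Nyquist rate) must be at least 2 * f_max.
Nyquist rate = 2 * 41/5 kHz = 82/5 kHz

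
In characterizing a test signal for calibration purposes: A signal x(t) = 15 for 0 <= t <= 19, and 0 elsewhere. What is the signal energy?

Energy = integral of |x(t)|^2 dt over the signal duration
= 15^2 * 19 = 225 * 19 = 4275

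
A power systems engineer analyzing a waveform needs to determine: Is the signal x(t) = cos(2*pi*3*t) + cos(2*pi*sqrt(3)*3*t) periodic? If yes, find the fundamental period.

f1 = 3 Hz, f2 = 3*sqrt(3) Hz
Ratio f2/f1 = sqrt(3), which is irrational.
Since the frequency ratio is irrational, no common period exists.
The signal is not periodic.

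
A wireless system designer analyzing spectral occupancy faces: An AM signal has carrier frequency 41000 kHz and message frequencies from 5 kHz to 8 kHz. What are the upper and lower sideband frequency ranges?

Upper sideband (USB) = fc + [fm_low, fm_high] = 41000 + [5, 8] = [41005, 41008] kHz
Lower sideband (LSB) = fc - [fm_high, fm_low] = 41000 - [8, 5] = [40992, 40995] kHz
Total occupied spectrum: 40992 kHz to 41008 kHz (plus carrier at 41000 kHz)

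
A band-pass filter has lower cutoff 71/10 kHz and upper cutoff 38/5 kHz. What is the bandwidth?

Bandwidth = f_high - f_low
= 38/5 kHz - 71/10 kHz = 1/2 kHz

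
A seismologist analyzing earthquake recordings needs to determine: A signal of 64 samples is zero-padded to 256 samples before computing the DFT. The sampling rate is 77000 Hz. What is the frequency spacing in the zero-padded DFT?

Original DFT: N = 64, resolution = f_s/N = 77000/64 = 9625/8 Hz
Zero-padded DFT: N = 256, resolution = f_s/N = 77000/256 = 9625/32 Hz
Zero-padding interpolates the spectrum (finer frequency grid)
but does NOT improve the true spectral resolution (ability to resolve close frequencies).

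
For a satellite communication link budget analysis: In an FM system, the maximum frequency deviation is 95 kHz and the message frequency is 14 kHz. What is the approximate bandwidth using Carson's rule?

Carson's rule: BW = 2*(delta_f + f_m)
= 2*(95 + 14) kHz = 218 kHz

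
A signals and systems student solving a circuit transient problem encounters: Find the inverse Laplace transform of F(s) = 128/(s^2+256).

Standard pair: w/(s^2+w^2) <-> sin(wt)*u(t)
Recognize w^2 = 256, so w = 16; numerator 128 = 8*16.
f(t) = 8*sin(16t)*u(t)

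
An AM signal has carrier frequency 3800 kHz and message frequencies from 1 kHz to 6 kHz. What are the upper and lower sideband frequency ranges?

Upper sideband (USB) = fc + [fm_low, fm_high] = 3800 + [1, 6] = [3801, 3806] kHz
Lower sideband (LSB) = fc - [fm_high, fm_low] = 3800 - [6, 1] = [3794, 3799] kHz
Total occupied spectrum: 3794 kHz to 3806 kHz (plus carrier at 3800 kHz)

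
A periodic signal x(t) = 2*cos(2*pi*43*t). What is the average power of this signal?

Average power of A*cos(wt) is A^2/2.
P = 2^2 / 2 = 4/2 = 2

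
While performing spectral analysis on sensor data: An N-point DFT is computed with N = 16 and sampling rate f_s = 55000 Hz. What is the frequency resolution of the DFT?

DFT frequency resolution = f_s / N
= 55000 / 16 = 6875/2 Hz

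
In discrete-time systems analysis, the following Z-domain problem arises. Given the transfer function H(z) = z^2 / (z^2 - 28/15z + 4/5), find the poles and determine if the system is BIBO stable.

Poles are roots of the denominator: z^2 - 28/15z + 4/5 = 0.
Quadratic formula: z = [-(-28/15) +/- sqrt((-28/15)^2 - 4*(4/5))] / 2
Discriminant = 784/225 - 16/5 = 64/225; sqrt = 8/15.
z = (28/15 +/- 8/15) / 2 => z = 6/5 or z = 2/3.
|p1| = 6/5, |p2| = 2/3.
For BIBO stability, all poles must lie inside the unit circle (|p| < 1).
System is UNSTABLE since at least one |p| >= 1.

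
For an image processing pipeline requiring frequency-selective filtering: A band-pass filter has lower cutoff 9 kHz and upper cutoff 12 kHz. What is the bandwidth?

Bandwidth = f_high - f_low
= 12 kHz - 9 kHz = 3 kHz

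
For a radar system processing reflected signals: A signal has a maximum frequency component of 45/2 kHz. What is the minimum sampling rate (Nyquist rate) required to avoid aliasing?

By the Nyquist-Shannon sampling theorem,
the minimum sampling rate (Nyquist rate) must be at least 2 * f_max.
Nyquist rate = 2 * 45/2 kHz = 45 kHz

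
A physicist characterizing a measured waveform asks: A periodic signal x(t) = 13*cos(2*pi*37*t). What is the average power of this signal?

Average power of A*cos(wt) is A^2/2.
P = 13^2 / 2 = 169/2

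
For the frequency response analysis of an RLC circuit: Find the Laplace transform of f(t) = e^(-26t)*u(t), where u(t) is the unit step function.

Standard Laplace transform pair:
e^(-at)*u(t) <-> 1/(s+a)
With a = 26: L{e^(-26t)*u(t)} = 1/(s+26), ROC: Re(s) > -26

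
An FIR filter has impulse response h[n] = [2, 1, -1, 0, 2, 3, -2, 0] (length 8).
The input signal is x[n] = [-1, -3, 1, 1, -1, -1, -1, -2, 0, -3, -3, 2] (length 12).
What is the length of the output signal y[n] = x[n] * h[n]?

For linear convolution, the output length is:
len(y) = len(x) + len(h) - 1 = 12 + 8 - 1 = 19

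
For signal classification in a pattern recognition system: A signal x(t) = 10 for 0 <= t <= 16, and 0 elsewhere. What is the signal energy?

Energy = integral of |x(t)|^2 dt over the signal duration
= 10^2 * 16 = 100 * 16 = 1600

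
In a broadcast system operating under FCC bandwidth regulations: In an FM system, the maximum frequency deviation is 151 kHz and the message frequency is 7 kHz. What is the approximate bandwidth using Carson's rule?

Carson's rule: BW = 2*(delta_f + f_m)
= 2*(151 + 7) kHz = 316 kHz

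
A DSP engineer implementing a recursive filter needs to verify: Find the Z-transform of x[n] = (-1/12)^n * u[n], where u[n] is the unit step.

The Z-transform of a^n * u[n] is z/(z-a) for |z| > |a|.
Here a = -1/12, so X(z) = z/(z - (-1/12)) = 12z/(12z + 1)
ROC: |z| > 1/12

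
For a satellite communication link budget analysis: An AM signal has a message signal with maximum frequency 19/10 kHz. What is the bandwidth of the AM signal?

In AM (double-sideband), the bandwidth is twice the message frequency.
BW = 2 * f_m = 2 * 19/10 kHz = 19/5 kHz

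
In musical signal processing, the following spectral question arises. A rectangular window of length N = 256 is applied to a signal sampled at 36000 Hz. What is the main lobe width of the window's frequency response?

For a rectangular window of length N,
the main lobe width in frequency is 2*f_s/N.
= 2*36000/256 = 1125/4 Hz
This determines the minimum frequency separation for resolving two sinusoids.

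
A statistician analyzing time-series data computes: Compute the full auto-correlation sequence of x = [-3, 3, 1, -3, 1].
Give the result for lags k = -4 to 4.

r_xx[k] = sum_m x[m]*x[m+k], indexed from 0, for k = -4 to 4:
  r_xx[-4] = x[4]*x[0] = -3
  r_xx[-3] = x[3]*x[0] + x[4]*x[1] = 12
  r_xx[-2] = x[2]*x[0] + x[3]*x[1] + x[4]*x[2] = -11
  r_xx[-1] = x[1]*x[0] + x[2]*x[1] + x[3]*x[2] + x[4]*x[3] = -12
  r_xx[0] = x[0]*x[0] + x[1]*x[1] + x[2]*x[2] + x[3]*x[3] + x[4]*x[4] = 29
  r_xx[1] = x[0]*x[1] + x[1]*x[2] + x[2]*x[3] + x[3]*x[4] = -12
  r_xx[2] = x[0]*x[2] + x[1]*x[3] + x[2]*x[4] = -11
  r_xx[3] = x[0]*x[3] + x[1]*x[4] = 12
  r_xx[4] = x[0]*x[4] = -3
r_xx = [-3, 12, -11, -12, 29, -12, -11, 12, -3]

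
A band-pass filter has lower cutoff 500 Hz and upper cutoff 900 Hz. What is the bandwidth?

Bandwidth = f_high - f_low
= 900 Hz - 500 Hz = 400 Hz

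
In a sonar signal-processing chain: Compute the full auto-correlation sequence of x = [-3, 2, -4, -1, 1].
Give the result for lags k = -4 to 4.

r_xx[k] = sum_m x[m]*x[m+k], indexed from 0, for k = -4 to 4:
  r_xx[-4] = x[4]*x[0] = -3
  r_xx[-3] = x[3]*x[0] + x[4]*x[1] = 5
  r_xx[-2] = x[2]*x[0] + x[3]*x[1] + x[4]*x[2] = 6
  r_xx[-1] = x[1]*x[0] + x[2]*x[1] + x[3]*x[2] + x[4]*x[3] = -11
  r_xx[0] = x[0]*x[0] + x[1]*x[1] + x[2]*x[2] + x[3]*x[3] + x[4]*x[4] = 31
  r_xx[1] = x[0]*x[1] + x[1]*x[2] + x[2]*x[3] + x[3]*x[4] = -11
  r_xx[2] = x[0]*x[2] + x[1]*x[3] + x[2]*x[4] = 6
  r_xx[3] = x[0]*x[3] + x[1]*x[4] = 5
  r_xx[4] = x[0]*x[4] = -3
r_xx = [-3, 5, 6, -11, 31, -11, 6, 5, -3]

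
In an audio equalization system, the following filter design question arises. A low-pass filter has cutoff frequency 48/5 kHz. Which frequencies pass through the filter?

A low-pass filter passes all frequencies below the cutoff frequency 48/5 kHz and attenuates higher frequencies.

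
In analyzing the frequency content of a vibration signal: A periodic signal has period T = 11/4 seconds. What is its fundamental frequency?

The fundamental frequency is the reciprocal of the period.
f = 1/T = 1/(11/4) = 4/11 Hz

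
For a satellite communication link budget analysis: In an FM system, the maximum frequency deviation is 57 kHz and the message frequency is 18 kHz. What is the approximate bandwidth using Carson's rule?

Carson's rule: BW = 2*(delta_f + f_m)
= 2*(57 + 18) kHz = 150 kHz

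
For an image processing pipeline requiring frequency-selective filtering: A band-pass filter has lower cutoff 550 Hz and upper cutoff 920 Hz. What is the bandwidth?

Bandwidth = f_high - f_low
= 920 Hz - 550 Hz = 370 Hz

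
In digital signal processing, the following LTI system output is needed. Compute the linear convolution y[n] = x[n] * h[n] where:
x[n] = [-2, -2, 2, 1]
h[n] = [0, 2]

y[n] = sum_k x[k]*h[n-k]. Output length = len(x) + len(h) - 1 = 4 + 2 - 1 = 5.
y[0] = -2*0 = 0
y[1] = -2*0 + -2*2 = -4
y[2] = 2*0 + -2*2 = -4
y[3] = 1*0 + 2*2 = 4
y[4] = 1*2 = 2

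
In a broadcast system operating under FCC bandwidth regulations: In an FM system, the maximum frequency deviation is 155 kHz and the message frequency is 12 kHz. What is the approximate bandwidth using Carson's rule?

Carson's rule: BW = 2*(delta_f + f_m)
= 2*(155 + 12) kHz = 334 kHz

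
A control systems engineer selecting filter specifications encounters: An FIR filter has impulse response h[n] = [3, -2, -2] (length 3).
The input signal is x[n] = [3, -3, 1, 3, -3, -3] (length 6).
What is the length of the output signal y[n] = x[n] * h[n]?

For linear convolution, the output length is:
len(y) = len(x) + len(h) - 1 = 6 + 3 - 1 = 8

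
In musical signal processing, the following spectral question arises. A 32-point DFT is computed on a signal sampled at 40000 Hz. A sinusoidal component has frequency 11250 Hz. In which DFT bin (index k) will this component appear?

DFT frequency resolution = f_s/N = 40000/32 = 1250 Hz
Bin index k = f_signal / resolution = 11250 / 1250 = 9
The signal frequency 11250 Hz falls in DFT bin k = 9.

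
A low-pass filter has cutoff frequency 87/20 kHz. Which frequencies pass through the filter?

A low-pass filter passes all frequencies below the cutoff frequency 87/20 kHz and attenuates higher frequencies.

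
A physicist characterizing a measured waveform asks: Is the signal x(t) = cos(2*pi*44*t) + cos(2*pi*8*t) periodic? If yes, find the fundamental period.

f1 = 44 Hz, f2 = 8 Hz
Period T1 = 1/44, T2 = 1/8
Ratio T1/T2 = 8/44, which is rational.
The signal is periodic with fundamental period T = 1/GCD(44,8) = 1/4 s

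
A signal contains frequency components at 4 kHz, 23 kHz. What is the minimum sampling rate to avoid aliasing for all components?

The highest frequency component is f_max = 23 kHz.
Nyquist rate = 2 * f_max = 2 * 23 kHz = 46 kHz.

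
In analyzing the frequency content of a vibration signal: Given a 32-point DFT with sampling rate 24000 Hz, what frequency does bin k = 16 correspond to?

The frequency of DFT bin k is: f_k = k * f_s / N
f_16 = 16 * 24000 / 32 = 12000 Hz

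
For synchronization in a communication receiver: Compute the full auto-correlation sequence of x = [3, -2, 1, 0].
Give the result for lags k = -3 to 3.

r_xx[k] = sum_m x[m]*x[m+k], indexed from 0, for k = -3 to 3:
  r_xx[-3] = x[3]*x[0] = 0
  r_xx[-2] = x[2]*x[0] + x[3]*x[1] = 3
  r_xx[-1] = x[1]*x[0] + x[2]*x[1] + x[3]*x[2] = -8
  r_xx[0] = x[0]*x[0] + x[1]*x[1] + x[2]*x[2] + x[3]*x[3] = 14
  r_xx[1] = x[0]*x[1] + x[1]*x[2] + x[2]*x[3] = -8
  r_xx[2] = x[0]*x[2] + x[1]*x[3] = 3
  r_xx[3] = x[0]*x[3] = 0
r_xx = [0, 3, -8, 14, -8, 3, 0]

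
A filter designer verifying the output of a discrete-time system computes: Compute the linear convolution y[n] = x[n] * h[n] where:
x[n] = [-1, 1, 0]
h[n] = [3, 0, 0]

y[n] = sum_k x[k]*h[n-k]. Output length = len(x) + len(h) - 1 = 3 + 3 - 1 = 5.
y[0] = -1*3 = -3
y[1] = 1*3 + -1*0 = 3
y[2] = 0*3 + 1*0 + -1*0 = 0
y[3] = 0*0 + 1*0 = 0
y[4] = 0*0 = 0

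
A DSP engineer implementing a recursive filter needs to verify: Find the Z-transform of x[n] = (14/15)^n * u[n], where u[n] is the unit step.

The Z-transform of a^n * u[n] is z/(z-a) for |z| > |a|.
Here a = 14/15, so X(z) = z/(z - (14/15)) = 15z/(15z - 14)
ROC: |z| > 14/15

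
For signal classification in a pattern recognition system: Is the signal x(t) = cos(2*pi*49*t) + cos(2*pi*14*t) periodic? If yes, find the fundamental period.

f1 = 49 Hz, f2 = 14 Hz
Period T1 = 1/49, T2 = 1/14
Ratio T1/T2 = 14/49, which is rational.
The signal is periodic with fundamental period T = 1/GCD(49,14) = 1/7 s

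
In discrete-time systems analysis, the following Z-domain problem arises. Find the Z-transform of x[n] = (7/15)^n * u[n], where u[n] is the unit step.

The Z-transform of a^n * u[n] is z/(z-a) for |z| > |a|.
Here a = 7/15, so X(z) = z/(z - (7/15)) = 15z/(15z - 7)
ROC: |z| > 7/15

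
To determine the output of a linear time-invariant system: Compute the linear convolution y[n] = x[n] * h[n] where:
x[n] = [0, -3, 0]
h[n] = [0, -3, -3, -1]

y[n] = sum_k x[k]*h[n-k]. Output length = len(x) + len(h) - 1 = 3 + 4 - 1 = 6.
y[0] = 0*0 = 0
y[1] = -3*0 + 0*-3 = 0
y[2] = 0*0 + -3*-3 + 0*-3 = 9
y[3] = 0*-3 + -3*-3 + 0*-1 = 9
y[4] = 0*-3 + -3*-1 = 3
y[5] = 0*-1 = 0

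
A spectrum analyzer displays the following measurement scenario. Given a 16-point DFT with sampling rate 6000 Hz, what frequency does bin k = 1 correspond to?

The frequency of DFT bin k is: f_k = k * f_s / N
f_1 = 1 * 6000 / 16 = 375 Hz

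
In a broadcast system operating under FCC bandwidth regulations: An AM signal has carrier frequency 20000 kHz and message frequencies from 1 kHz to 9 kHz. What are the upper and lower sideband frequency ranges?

Upper sideband (USB) = fc + [fm_low, fm_high] = 20000 + [1, 9] = [20001, 20009] kHz
Lower sideband (LSB) = fc - [fm_high, fm_low] = 20000 - [9, 1] = [19991, 19999] kHz
Total occupied spectrum: 19991 kHz to 20009 kHz (plus carrier at 20000 kHz)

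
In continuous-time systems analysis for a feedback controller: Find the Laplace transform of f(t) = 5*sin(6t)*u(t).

Standard pair: sin(wt)*u(t) <-> w/(s^2+w^2)
With w = 6: L{5*sin(6t)*u(t)} = 30/(s^2+36)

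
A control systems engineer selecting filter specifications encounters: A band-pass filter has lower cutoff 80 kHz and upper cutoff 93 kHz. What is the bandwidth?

Bandwidth = f_high - f_low
= 93 kHz - 80 kHz = 13 kHz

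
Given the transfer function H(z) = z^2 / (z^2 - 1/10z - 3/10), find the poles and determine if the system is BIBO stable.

Poles are roots of the denominator: z^2 - 1/10z - 3/10 = 0.
Quadratic formula: z = [-(-1/10) +/- sqrt((-1/10)^2 - 4*(-3/10))] / 2
Discriminant = 1/100 + 6/5 = 121/100; sqrt = 11/10.
z = (1/10 +/- 11/10) / 2 => z = 3/5 or z = -1/2.
|p1| = 3/5, |p2| = 1/2.
For BIBO stability, all poles must lie inside the unit circle (|p| < 1).
System is STABLE since both |p| < 1.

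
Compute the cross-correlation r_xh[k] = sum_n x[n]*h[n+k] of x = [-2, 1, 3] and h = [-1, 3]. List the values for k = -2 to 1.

Both sequences indexed from 0 and zero outside their support.
Lags with overlap: k = -2 to 1.
  r_xh[-2] = x[2]*h[0] = -3
  r_xh[-1] = x[1]*h[0] + x[2]*h[1] = 8
  r_xh[0] = x[0]*h[0] + x[1]*h[1] = 5
  r_xh[1] = x[0]*h[1] = -6
r_xh = [-3, 8, 5, -6] (for k = -2, ..., 1)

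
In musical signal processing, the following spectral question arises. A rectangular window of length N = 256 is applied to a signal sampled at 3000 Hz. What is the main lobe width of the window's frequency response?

For a rectangular window of length N,
the main lobe width in frequency is 2*f_s/N.
= 2*3000/256 = 375/16 Hz
This determines the minimum frequency separation for resolving two sinusoids.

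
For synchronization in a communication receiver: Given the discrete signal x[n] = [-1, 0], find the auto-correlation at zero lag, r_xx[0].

The auto-correlation at zero lag r_xx[0] equals the signal energy.
r_xx[0] = sum of x[n]^2 = (-1)^2 + 0^2
= 1 + 0 = 1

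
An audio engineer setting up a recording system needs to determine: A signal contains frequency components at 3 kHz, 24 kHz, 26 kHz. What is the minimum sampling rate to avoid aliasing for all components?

The highest frequency component is f_max = 26 kHz.
Nyquist rate = 2 * f_max = 2 * 26 kHz = 52 kHz.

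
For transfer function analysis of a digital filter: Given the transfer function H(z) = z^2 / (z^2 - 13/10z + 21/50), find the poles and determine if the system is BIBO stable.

Poles are roots of the denominator: z^2 - 13/10z + 21/50 = 0.
Quadratic formula: z = [-(-13/10) +/- sqrt((-13/10)^2 - 4*(21/50))] / 2
Discriminant = 169/100 - 42/25 = 1/100; sqrt = 1/10.
z = (13/10 +/- 1/10) / 2 => z = 7/10 or z = 3/5.
|p1| = 3/5, |p2| = 7/10.
For BIBO stability, all poles must lie inside the unit circle (|p| < 1).
System is STABLE since both |p| < 1.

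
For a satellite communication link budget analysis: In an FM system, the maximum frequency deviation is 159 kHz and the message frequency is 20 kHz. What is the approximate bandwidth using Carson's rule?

Carson's rule: BW = 2*(delta_f + f_m)
= 2*(159 + 20) kHz = 358 kHz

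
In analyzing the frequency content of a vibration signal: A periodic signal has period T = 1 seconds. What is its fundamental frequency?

The fundamental frequency is the reciprocal of the period.
f = 1/T = 1/(1) = 1 Hz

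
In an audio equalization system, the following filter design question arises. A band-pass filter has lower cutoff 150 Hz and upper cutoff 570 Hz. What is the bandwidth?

Bandwidth = f_high - f_low
= 570 Hz - 150 Hz = 420 Hz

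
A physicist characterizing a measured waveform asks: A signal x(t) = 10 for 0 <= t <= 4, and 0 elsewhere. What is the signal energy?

Energy = integral of |x(t)|^2 dt over the signal duration
= 10^2 * 4 = 100 * 4 = 400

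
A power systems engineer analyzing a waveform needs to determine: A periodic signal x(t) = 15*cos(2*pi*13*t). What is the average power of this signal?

Average power of A*cos(wt) is A^2/2.
P = 15^2 / 2 = 225/2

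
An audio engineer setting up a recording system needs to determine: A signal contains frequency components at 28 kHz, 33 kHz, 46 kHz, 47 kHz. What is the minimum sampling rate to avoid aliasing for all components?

The highest frequency component is f_max = 47 kHz.
Nyquist rate = 2 * f_max = 2 * 47 kHz = 94 kHz.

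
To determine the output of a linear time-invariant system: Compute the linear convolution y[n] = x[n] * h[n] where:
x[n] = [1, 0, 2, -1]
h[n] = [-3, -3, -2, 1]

y[n] = sum_k x[k]*h[n-k]. Output length = len(x) + len(h) - 1 = 4 + 4 - 1 = 7.
y[0] = 1*-3 = -3
y[1] = 0*-3 + 1*-3 = -3
y[2] = 2*-3 + 0*-3 + 1*-2 = -8
y[3] = -1*-3 + 2*-3 + 0*-2 + 1*1 = -2
y[4] = -1*-3 + 2*-2 + 0*1 = -1
y[5] = -1*-2 + 2*1 = 4
y[6] = -1*1 = -1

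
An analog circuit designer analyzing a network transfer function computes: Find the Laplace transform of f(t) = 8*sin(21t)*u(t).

Standard pair: sin(wt)*u(t) <-> w/(s^2+w^2)
With w = 21: L{8*sin(21t)*u(t)} = 168/(s^2+441)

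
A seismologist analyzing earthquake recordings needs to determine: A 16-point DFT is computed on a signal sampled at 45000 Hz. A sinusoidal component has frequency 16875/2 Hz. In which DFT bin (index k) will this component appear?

DFT frequency resolution = f_s/N = 45000/16 = 5625/2 Hz
Bin index k = f_signal / resolution = 16875/2 / 5625/2 = 3
The signal frequency 16875/2 Hz falls in DFT bin k = 3.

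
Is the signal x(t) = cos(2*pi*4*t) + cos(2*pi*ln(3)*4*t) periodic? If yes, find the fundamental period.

f1 = 4 Hz, f2 = 4*ln(3) Hz
Ratio f2/f1 = ln(3), which is irrational.
Since the frequency ratio is irrational, no common period exists.
The signal is not periodic.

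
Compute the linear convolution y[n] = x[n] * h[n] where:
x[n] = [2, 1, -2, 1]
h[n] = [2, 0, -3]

y[n] = sum_k x[k]*h[n-k]. Output length = len(x) + len(h) - 1 = 4 + 3 - 1 = 6.
y[0] = 2*2 = 4
y[1] = 1*2 + 2*0 = 2
y[2] = -2*2 + 1*0 + 2*-3 = -10
y[3] = 1*2 + -2*0 + 1*-3 = -1
y[4] = 1*0 + -2*-3 = 6
y[5] = 1*-3 = -3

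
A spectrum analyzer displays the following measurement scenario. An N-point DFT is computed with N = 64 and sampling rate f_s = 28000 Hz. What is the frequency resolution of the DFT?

DFT frequency resolution = f_s / N
= 28000 / 64 = 875/2 Hz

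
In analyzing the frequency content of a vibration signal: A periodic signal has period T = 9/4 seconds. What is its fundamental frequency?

The fundamental frequency is the reciprocal of the period.
f = 1/T = 1/(9/4) = 4/9 Hz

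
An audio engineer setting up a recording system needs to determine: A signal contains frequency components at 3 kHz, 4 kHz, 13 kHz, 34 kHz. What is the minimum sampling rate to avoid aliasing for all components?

The highest frequency component is f_max = 34 kHz.
Nyquist rate = 2 * f_max = 2 * 34 kHz = 68 kHz.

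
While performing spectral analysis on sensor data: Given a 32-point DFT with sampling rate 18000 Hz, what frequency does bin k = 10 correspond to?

The frequency of DFT bin k is: f_k = k * f_s / N
f_10 = 10 * 18000 / 32 = 5625 Hz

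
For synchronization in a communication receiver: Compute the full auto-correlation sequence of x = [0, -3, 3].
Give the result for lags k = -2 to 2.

r_xx[k] = sum_m x[m]*x[m+k], indexed from 0, for k = -2 to 2:
  r_xx[-2] = x[2]*x[0] = 0
  r_xx[-1] = x[1]*x[0] + x[2]*x[1] = -9
  r_xx[0] = x[0]*x[0] + x[1]*x[1] + x[2]*x[2] = 18
  r_xx[1] = x[0]*x[1] + x[1]*x[2] = -9
  r_xx[2] = x[0]*x[2] = 0
r_xx = [0, -9, 18, -9, 0]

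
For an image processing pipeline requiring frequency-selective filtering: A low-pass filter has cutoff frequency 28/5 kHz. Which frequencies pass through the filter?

A low-pass filter passes all frequencies below the cutoff frequency 28/5 kHz and attenuates higher frequencies.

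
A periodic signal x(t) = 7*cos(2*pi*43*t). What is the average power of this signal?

Average power of A*cos(wt) is A^2/2.
P = 7^2 / 2 = 49/2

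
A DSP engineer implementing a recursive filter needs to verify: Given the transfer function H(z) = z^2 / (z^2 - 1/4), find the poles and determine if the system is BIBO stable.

Poles are roots of the denominator: z^2 - 1/4 = 0.
Quadratic formula: z = [-(0) +/- sqrt((0)^2 - 4*(-1/4))] / 2
Discriminant = 0 + 1 = 1; sqrt = 1.
z = (0 +/- 1) / 2 => z = 1/2 or z = -1/2.
|p1| = 1/2, |p2| = 1/2.
For BIBO stability, all poles must lie inside the unit circle (|p| < 1).
System is STABLE since both |p| < 1.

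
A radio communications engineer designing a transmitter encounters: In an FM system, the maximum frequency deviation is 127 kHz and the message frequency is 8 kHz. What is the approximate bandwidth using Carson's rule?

Carson's rule: BW = 2*(delta_f + f_m)
= 2*(127 + 8) kHz = 270 kHz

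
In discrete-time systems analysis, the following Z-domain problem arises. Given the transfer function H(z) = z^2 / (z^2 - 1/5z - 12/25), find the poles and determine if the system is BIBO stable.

Poles are roots of the denominator: z^2 - 1/5z - 12/25 = 0.
Quadratic formula: z = [-(-1/5) +/- sqrt((-1/5)^2 - 4*(-12/25))] / 2
Discriminant = 1/25 + 48/25 = 49/25; sqrt = 7/5.
z = (1/5 +/- 7/5) / 2 => z = 4/5 or z = -3/5.
|p1| = 3/5, |p2| = 4/5.
For BIBO stability, all poles must lie inside the unit circle (|p| < 1).
System is STABLE since both |p| < 1.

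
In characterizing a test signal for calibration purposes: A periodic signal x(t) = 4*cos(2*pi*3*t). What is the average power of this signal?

Average power of A*cos(wt) is A^2/2.
P = 4^2 / 2 = 16/2 = 8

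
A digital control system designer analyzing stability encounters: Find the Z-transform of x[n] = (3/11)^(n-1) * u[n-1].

Time-shifting property: if X(z) = Z{x[n]}, then Z{x[n-d]} = z^(-d) * X(z)
X(z) = z/(z - 3/11) for x[n] = (3/11)^n * u[n]
Z{x[n-1]} = z^(-1) * z/(z - 3/11) = 1/(z - 3/11)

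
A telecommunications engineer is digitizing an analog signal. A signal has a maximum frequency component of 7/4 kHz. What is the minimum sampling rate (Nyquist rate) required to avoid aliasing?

By the Nyquist-Shannon sampling theorem,
the minimum sampling rate (Nyquist rate) must be at least 2 * f_max.
Nyquist rate = 2 * 7/4 kHz = 7/2 kHz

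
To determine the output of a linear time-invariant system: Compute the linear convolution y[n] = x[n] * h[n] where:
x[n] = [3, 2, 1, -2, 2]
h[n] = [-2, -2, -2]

y[n] = sum_k x[k]*h[n-k]. Output length = len(x) + len(h) - 1 = 5 + 3 - 1 = 7.
y[0] = 3*-2 = -6
y[1] = 2*-2 + 3*-2 = -10
y[2] = 1*-2 + 2*-2 + 3*-2 = -12
y[3] = -2*-2 + 1*-2 + 2*-2 = -2
y[4] = 2*-2 + -2*-2 + 1*-2 = -2
y[5] = 2*-2 + -2*-2 = 0
y[6] = 2*-2 = -4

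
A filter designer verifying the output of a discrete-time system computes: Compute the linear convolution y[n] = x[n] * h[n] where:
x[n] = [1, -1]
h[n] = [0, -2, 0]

y[n] = sum_k x[k]*h[n-k]. Output length = len(x) + len(h) - 1 = 2 + 3 - 1 = 4.
y[0] = 1*0 = 0
y[1] = -1*0 + 1*-2 = -2
y[2] = -1*-2 + 1*0 = 2
y[3] = -1*0 = 0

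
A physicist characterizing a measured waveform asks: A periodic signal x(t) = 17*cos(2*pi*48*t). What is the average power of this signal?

Average power of A*cos(wt) is A^2/2.
P = 17^2 / 2 = 289/2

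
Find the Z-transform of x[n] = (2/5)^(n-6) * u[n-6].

Time-shifting property: if X(z) = Z{x[n]}, then Z{x[n-d]} = z^(-d) * X(z)
X(z) = z/(z - 2/5) for x[n] = (2/5)^n * u[n]
Z{x[n-6]} = z^(-6) * z/(z - 2/5) = z^(-5)/(z - 2/5)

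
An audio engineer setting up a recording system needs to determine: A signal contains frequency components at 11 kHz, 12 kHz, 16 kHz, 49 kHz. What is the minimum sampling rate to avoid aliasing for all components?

The highest frequency component is f_max = 49 kHz.
Nyquist rate = 2 * f_max = 2 * 49 kHz = 98 kHz.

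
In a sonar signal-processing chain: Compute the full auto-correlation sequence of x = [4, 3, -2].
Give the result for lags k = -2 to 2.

r_xx[k] = sum_m x[m]*x[m+k], indexed from 0, for k = -2 to 2:
  r_xx[-2] = x[2]*x[0] = -8
  r_xx[-1] = x[1]*x[0] + x[2]*x[1] = 6
  r_xx[0] = x[0]*x[0] + x[1]*x[1] + x[2]*x[2] = 29
  r_xx[1] = x[0]*x[1] + x[1]*x[2] = 6
  r_xx[2] = x[0]*x[2] = -8
r_xx = [-8, 6, 29, 6, -8]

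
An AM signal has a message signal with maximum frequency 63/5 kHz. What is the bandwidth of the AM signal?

In AM (double-sideband), the bandwidth is twice the message frequency.
BW = 2 * f_m = 2 * 63/5 kHz = 126/5 kHz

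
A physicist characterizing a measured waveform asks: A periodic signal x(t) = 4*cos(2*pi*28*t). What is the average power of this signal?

Average power of A*cos(wt) is A^2/2.
P = 4^2 / 2 = 16/2 = 8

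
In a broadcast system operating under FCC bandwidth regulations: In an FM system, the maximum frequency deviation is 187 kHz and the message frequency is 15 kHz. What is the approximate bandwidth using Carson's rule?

Carson's rule: BW = 2*(delta_f + f_m)
= 2*(187 + 15) kHz = 404 kHz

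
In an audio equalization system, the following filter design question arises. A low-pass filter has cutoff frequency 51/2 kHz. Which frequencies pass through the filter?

A low-pass filter passes all frequencies below the cutoff frequency 51/2 kHz and attenuates higher frequencies.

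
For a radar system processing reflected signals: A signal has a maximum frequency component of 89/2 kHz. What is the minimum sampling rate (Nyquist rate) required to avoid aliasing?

By the Nyquist-Shannon sampling theorem,
the minimum sampling rate (Nyquist rate) must be at least 2 * f_max.
Nyquist rate = 2 * 89/2 kHz = 89 kHz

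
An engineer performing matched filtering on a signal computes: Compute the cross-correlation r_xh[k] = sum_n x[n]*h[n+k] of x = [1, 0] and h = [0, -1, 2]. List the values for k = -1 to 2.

Both sequences indexed from 0 and zero outside their support.
Lags with overlap: k = -1 to 2.
  r_xh[-1] = x[1]*h[0] = 0
  r_xh[0] = x[0]*h[0] + x[1]*h[1] = 0
  r_xh[1] = x[0]*h[1] + x[1]*h[2] = -1
  r_xh[2] = x[0]*h[2] = 2
r_xh = [0, 0, -1, 2] (for k = -1, ..., 2)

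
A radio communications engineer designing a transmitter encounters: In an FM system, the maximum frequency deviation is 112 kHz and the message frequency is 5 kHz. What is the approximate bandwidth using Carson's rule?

Carson's rule: BW = 2*(delta_f + f_m)
= 2*(112 + 5) kHz = 234 kHz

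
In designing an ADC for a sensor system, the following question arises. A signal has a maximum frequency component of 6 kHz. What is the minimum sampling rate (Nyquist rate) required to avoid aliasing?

By the Nyquist-Shannon sampling theorem,
the minimum sampling rate (Nyquist rate) must be at least 2 * f_max.
Nyquist rate = 2 * 6 kHz = 12 kHz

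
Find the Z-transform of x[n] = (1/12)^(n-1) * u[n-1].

Time-shifting property: if X(z) = Z{x[n]}, then Z{x[n-d]} = z^(-d) * X(z)
X(z) = z/(z - 1/12) for x[n] = (1/12)^n * u[n]
Z{x[n-1]} = z^(-1) * z/(z - 1/12) = 1/(z - 1/12)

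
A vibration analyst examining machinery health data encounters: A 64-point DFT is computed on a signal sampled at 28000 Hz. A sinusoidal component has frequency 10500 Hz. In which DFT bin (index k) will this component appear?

DFT frequency resolution = f_s/N = 28000/64 = 875/2 Hz
Bin index k = f_signal / resolution = 10500 / 875/2 = 24
The signal frequency 10500 Hz falls in DFT bin k = 24.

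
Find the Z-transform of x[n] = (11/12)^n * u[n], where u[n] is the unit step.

The Z-transform of a^n * u[n] is z/(z-a) for |z| > |a|.
Here a = 11/12, so X(z) = z/(z - (11/12)) = 12z/(12z - 11)
ROC: |z| > 11/12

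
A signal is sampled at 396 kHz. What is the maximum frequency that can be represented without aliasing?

The maximum frequency that can be represented without aliasing
is the Nyquist frequency: f_max = f_s / 2 = 396 kHz / 2 = 198 kHz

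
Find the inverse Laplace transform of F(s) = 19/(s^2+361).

Standard pair: w/(s^2+w^2) <-> sin(wt)*u(t)
Recognize w^2 = 361, so w = 19; numerator 19 = 1*19.
f(t) = sin(19t)*u(t)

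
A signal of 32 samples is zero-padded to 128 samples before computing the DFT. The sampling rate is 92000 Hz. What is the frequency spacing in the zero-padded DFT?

Original DFT: N = 32, resolution = f_s/N = 92000/32 = 2875 Hz
Zero-padded DFT: N = 128, resolution = f_s/N = 92000/128 = 2875/4 Hz
Zero-padding interpolates the spectrum (finer frequency grid)
but does NOT improve the true spectral resolution (ability to resolve close frequencies).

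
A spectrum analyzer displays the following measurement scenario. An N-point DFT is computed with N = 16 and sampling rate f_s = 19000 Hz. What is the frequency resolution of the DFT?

DFT frequency resolution = f_s / N
= 19000 / 16 = 2375/2 Hz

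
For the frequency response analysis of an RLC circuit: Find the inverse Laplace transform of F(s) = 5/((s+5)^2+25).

Standard pair: w/((s+a)^2+w^2) <-> e^(-at)*sin(wt)*u(t)
With a=5, w=5: f(t) = e^(-5t)*sin(5t)*u(t)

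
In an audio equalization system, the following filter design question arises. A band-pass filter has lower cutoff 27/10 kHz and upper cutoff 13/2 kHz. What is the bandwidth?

Bandwidth = f_high - f_low
= 13/2 kHz - 27/10 kHz = 19/5 kHz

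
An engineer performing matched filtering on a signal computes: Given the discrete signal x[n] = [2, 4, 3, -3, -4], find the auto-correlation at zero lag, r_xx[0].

The auto-correlation at zero lag r_xx[0] equals the signal energy.
r_xx[0] = sum of x[n]^2 = 2^2 + 4^2 + 3^2 + (-3)^2 + (-4)^2
= 4 + 16 + 9 + 9 + 16 = 54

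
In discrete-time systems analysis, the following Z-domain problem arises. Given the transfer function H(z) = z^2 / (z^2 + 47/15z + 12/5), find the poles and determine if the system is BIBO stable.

Poles are roots of the denominator: z^2 + 47/15z + 12/5 = 0.
Quadratic formula: z = [-(47/15) +/- sqrt((47/15)^2 - 4*(12/5))] / 2
Discriminant = 2209/225 - 48/5 = 49/225; sqrt = 7/15.
z = (-47/15 +/- 7/15) / 2 => z = -4/3 or z = -9/5.
|p1| = 9/5, |p2| = 4/3.
For BIBO stability, all poles must lie inside the unit circle (|p| < 1).
System is UNSTABLE since at least one |p| >= 1.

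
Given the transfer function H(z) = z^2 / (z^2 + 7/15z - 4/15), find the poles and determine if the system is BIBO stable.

Poles are roots of the denominator: z^2 + 7/15z - 4/15 = 0.
Quadratic formula: z = [-(7/15) +/- sqrt((7/15)^2 - 4*(-4/15))] / 2
Discriminant = 49/225 + 16/15 = 289/225; sqrt = 17/15.
z = (-7/15 +/- 17/15) / 2 => z = 1/3 or z = -4/5.
|p1| = 1/3, |p2| = 4/5.
For BIBO stability, all poles must lie inside the unit circle (|p| < 1).
System is STABLE since both |p| < 1.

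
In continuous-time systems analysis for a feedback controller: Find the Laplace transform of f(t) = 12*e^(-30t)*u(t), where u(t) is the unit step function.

Standard Laplace transform pair:
e^(-at)*u(t) <-> 1/(s+a)
With a = 30: L{12*e^(-30t)*u(t)} = 12/(s+30), ROC: Re(s) > -30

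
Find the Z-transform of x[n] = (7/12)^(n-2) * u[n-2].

Time-shifting property: if X(z) = Z{x[n]}, then Z{x[n-d]} = z^(-d) * X(z)
X(z) = z/(z - 7/12) for x[n] = (7/12)^n * u[n]
Z{x[n-2]} = z^(-2) * z/(z - 7/12) = z^(-1)/(z - 7/12)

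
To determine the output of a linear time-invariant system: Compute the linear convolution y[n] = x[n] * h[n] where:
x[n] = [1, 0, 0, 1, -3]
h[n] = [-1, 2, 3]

y[n] = sum_k x[k]*h[n-k]. Output length = len(x) + len(h) - 1 = 5 + 3 - 1 = 7.
y[0] = 1*-1 = -1
y[1] = 0*-1 + 1*2 = 2
y[2] = 0*-1 + 0*2 + 1*3 = 3
y[3] = 1*-1 + 0*2 + 0*3 = -1
y[4] = -3*-1 + 1*2 + 0*3 = 5
y[5] = -3*2 + 1*3 = -3
y[6] = -3*3 = -9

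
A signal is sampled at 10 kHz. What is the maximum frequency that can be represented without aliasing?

The maximum frequency that can be represented without aliasing
is the Nyquist frequency: f_max = f_s / 2 = 10 kHz / 2 = 5 kHz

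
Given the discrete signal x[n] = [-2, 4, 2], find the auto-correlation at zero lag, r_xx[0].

The auto-correlation at zero lag r_xx[0] equals the signal energy.
r_xx[0] = sum of x[n]^2 = (-2)^2 + 4^2 + 2^2
= 4 + 16 + 4 = 24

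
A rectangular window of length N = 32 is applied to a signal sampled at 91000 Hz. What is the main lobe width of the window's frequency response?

For a rectangular window of length N,
the main lobe width in frequency is 2*f_s/N.
= 2*91000/32 = 11375/2 Hz
This determines the minimum frequency separation for resolving two sinusoids.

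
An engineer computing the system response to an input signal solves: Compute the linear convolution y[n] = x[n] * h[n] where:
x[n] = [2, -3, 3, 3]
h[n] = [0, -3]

y[n] = sum_k x[k]*h[n-k]. Output length = len(x) + len(h) - 1 = 4 + 2 - 1 = 5.
y[0] = 2*0 = 0
y[1] = -3*0 + 2*-3 = -6
y[2] = 3*0 + -3*-3 = 9
y[3] = 3*0 + 3*-3 = -9
y[4] = 3*-3 = -9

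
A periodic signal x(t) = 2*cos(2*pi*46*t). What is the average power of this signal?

Average power of A*cos(wt) is A^2/2.
P = 2^2 / 2 = 4/2 = 2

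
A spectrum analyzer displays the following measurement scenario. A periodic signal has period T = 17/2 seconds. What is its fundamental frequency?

The fundamental frequency is the reciprocal of the period.
f = 1/T = 1/(17/2) = 2/17 Hz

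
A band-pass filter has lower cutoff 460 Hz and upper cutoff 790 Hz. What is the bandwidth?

Bandwidth = f_high - f_low
= 790 Hz - 460 Hz = 330 Hz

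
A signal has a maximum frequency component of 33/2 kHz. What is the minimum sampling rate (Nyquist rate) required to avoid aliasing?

By the Nyquist-Shannon sampling theorem,
the minimum sampling rate (Nyquist rate) must be at least 2 * f_max.
Nyquist rate = 2 * 33/2 kHz = 33 kHz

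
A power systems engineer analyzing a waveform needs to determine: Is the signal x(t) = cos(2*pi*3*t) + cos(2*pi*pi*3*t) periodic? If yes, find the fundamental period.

f1 = 3 Hz, f2 = 3*pi Hz
Ratio f2/f1 = pi, which is irrational.
Since the frequency ratio is irrational, no common period exists.
The signal is not periodic.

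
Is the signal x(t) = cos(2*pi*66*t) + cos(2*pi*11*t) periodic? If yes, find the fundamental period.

f1 = 66 Hz, f2 = 11 Hz
Period T1 = 1/66, T2 = 1/11
Ratio T1/T2 = 11/66, which is rational.
The signal is periodic with fundamental period T = 1/GCD(66,11) = 1/11 s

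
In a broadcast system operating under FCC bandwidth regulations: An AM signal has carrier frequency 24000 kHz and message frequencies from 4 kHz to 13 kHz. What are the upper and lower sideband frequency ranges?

Upper sideband (USB) = fc + [fm_low, fm_high] = 24000 + [4, 13] = [24004, 24013] kHz
Lower sideband (LSB) = fc - [fm_high, fm_low] = 24000 - [13, 4] = [23987, 23996] kHz
Total occupied spectrum: 23987 kHz to 24013 kHz (plus carrier at 24000 kHz)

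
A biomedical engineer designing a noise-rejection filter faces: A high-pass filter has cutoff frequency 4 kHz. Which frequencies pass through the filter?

A high-pass filter passes all frequencies above the cutoff frequency 4 kHz and attenuates lower frequencies.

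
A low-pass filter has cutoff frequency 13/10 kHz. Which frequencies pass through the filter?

A low-pass filter passes all frequencies below the cutoff frequency 13/10 kHz and attenuates higher frequencies.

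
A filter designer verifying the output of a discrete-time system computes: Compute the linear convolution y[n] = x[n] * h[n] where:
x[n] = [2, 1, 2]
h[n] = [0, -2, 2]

y[n] = sum_k x[k]*h[n-k]. Output length = len(x) + len(h) - 1 = 3 + 3 - 1 = 5.
y[0] = 2*0 = 0
y[1] = 1*0 + 2*-2 = -4
y[2] = 2*0 + 1*-2 + 2*2 = 2
y[3] = 2*-2 + 1*2 = -2
y[4] = 2*2 = 4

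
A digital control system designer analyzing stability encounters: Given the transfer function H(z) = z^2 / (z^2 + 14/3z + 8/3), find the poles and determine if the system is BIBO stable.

Poles are roots of the denominator: z^2 + 14/3z + 8/3 = 0.
Quadratic formula: z = [-(14/3) +/- sqrt((14/3)^2 - 4*(8/3))] / 2
Discriminant = 196/9 - 32/3 = 100/9; sqrt = 10/3.
z = (-14/3 +/- 10/3) / 2 => z = -2/3 or z = -4.
|p1| = 4, |p2| = 2/3.
For BIBO stability, all poles must lie inside the unit circle (|p| < 1).
System is UNSTABLE since at least one |p| >= 1.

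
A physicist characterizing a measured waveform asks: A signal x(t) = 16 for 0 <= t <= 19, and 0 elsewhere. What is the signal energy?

Energy = integral of |x(t)|^2 dt over the signal duration
= 16^2 * 19 = 256 * 19 = 4864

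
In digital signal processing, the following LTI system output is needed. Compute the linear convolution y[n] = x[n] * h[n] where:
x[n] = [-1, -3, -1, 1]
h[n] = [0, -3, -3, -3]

y[n] = sum_k x[k]*h[n-k]. Output length = len(x) + len(h) - 1 = 4 + 4 - 1 = 7.
y[0] = -1*0 = 0
y[1] = -3*0 + -1*-3 = 3
y[2] = -1*0 + -3*-3 + -1*-3 = 12
y[3] = 1*0 + -1*-3 + -3*-3 + -1*-3 = 15
y[4] = 1*-3 + -1*-3 + -3*-3 = 9
y[5] = 1*-3 + -1*-3 = 0
y[6] = 1*-3 = -3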